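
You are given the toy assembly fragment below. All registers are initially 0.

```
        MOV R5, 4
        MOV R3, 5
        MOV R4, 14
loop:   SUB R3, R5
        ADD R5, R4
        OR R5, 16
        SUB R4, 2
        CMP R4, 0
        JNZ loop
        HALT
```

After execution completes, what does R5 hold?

MOV R5, 4 → R5=4
MOV R3, 5 → R3=5
MOV R4, 14 → R4=14
SUB R3, R5 → R3=5-4=1
ADD R5, R4 → R5=4+14=18
OR R5, 16 → R5=18|16=18
SUB R4, 2 → R4=14-2=12
CMP R4, 0  (cmp 12,0)
JNZ loop: taken
SUB R3, R5 → R3=1-18=-17
ADD R5, R4 → R5=18+12=30
OR R5, 16 → R5=30|16=30
SUB R4, 2 → R4=12-2=10
CMP R4, 0  (cmp 10,0)
JNZ loop: taken
SUB R3, R5 → R3=(-17)-30=-47
ADD R5, R4 → R5=30+10=40
OR R5, 16 → R5=40|16=56
SUB R4, 2 → R4=10-2=8
CMP R4, 0  (cmp 8,0)
JNZ loop: taken
SUB R3, R5 → R3=(-47)-56=-103
ADD R5, R4 → R5=56+8=64
OR R5, 16 → R5=64|16=80
SUB R4, 2 → R4=8-2=6
CMP R4, 0  (cmp 6,0)
JNZ loop: taken
SUB R3, R5 → R3=(-103)-80=-183
ADD R5, R4 → R5=80+6=86
OR R5, 16 → R5=86|16=86
SUB R4, 2 → R4=6-2=4
CMP R4, 0  (cmp 4,0)
JNZ loop: taken
SUB R3, R5 → R3=(-183)-86=-269
ADD R5, R4 → R5=86+4=90
OR R5, 16 → R5=90|16=90
SUB R4, 2 → R4=4-2=2
CMP R4, 0  (cmp 2,0)
JNZ loop: taken
SUB R3, R5 → R3=(-269)-90=-359
ADD R5, R4 → R5=90+2=92
OR R5, 16 → R5=92|16=92
SUB R4, 2 → R4=2-2=0
CMP R4, 0  (cmp 0,0)
JNZ loop: not taken
halt.

92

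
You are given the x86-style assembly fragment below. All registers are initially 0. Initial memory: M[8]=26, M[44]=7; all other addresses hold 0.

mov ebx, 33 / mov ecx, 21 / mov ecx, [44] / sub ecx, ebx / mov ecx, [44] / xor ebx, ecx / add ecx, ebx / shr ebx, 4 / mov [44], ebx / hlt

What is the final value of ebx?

ebx=33
ecx=21
ecx=M[44]=7
ecx=7-33=-26
ecx=M[44]=7
ebx=33^7=38
ecx=7+38=45
ebx=38>>4=2
mov [44], ebx → M[44]=2
halt.

2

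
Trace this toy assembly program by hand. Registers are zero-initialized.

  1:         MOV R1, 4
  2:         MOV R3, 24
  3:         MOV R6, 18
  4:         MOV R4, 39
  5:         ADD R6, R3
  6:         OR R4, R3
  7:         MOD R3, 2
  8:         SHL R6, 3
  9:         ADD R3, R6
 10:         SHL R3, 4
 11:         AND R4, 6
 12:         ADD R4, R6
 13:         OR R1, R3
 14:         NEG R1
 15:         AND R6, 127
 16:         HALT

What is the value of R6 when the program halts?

R1=4
R3=24
R6=18
R4=39
R6=18+24=42
R4=39|24=63
R3=24%2=0
R6=42<<3=336
R3=0+336=336
R3=336<<4=5376
R4=63&6=6
R4=6+336=342
R1=4|5376=5380
R1=-(5380)=-5380
R6=336&127=80
halt.

80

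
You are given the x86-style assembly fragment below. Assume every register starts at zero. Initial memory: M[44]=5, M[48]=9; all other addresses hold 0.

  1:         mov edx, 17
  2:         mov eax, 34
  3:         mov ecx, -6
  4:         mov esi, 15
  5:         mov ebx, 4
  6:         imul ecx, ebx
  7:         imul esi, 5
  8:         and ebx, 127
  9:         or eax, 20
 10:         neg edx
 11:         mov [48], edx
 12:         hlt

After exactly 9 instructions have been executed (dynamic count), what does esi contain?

75

mov edx, 17 → edx=17
mov eax, 34 → eax=34
mov ecx, -6 → ecx=-6
mov esi, 15 → esi=15
mov ebx, 4 → ebx=4
imul ecx, ebx → ecx=(-6)*4=-24
imul esi, 5 → esi=15*5=75
and ebx, 127 → ebx=4&127=4
or eax, 20 → eax=34|20=54
After step 9: esi = 75.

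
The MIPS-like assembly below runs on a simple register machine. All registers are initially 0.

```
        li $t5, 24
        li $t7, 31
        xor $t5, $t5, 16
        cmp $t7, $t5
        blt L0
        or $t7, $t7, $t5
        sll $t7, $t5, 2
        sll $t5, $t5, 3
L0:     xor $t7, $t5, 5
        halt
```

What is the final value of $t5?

after li $t5, 24: $t5=24
after li $t7, 31: $t7=31
after xor $t5, $t5, 16: $t5=24^16=8
cmp $t7, $t5  (cmp 31,8)
blt L0: not taken
after or $t7, $t7, $t5: $t7=31|8=31
after sll $t7, $t5, 2: $t7=8<<2=32
after sll $t5, $t5, 3: $t5=8<<3=64
after xor $t7, $t5, 5: $t7=64^5=69
halt.

64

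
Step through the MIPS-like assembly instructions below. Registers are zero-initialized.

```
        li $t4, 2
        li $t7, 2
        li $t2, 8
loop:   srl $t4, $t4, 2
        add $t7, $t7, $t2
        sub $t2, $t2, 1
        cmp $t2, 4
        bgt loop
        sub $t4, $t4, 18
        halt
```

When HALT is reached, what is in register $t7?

28

after li $t4, 2: $t4=2
after li $t7, 2: $t7=2
after li $t2, 8: $t2=8
after srl $t4, $t4, 2: $t4=2>>2=0
after add $t7, $t7, $t2: $t7=2+8=10
after sub $t2, $t2, 1: $t2=8-1=7
cmp $t2, 4  (cmp 7,4)
bgt loop: taken
after srl $t4, $t4, 2: $t4=0>>2=0
after add $t7, $t7, $t2: $t7=10+7=17
after sub $t2, $t2, 1: $t2=7-1=6
cmp $t2, 4  (cmp 6,4)
bgt loop: taken
after srl $t4, $t4, 2: $t4=0>>2=0
after add $t7, $t7, $t2: $t7=17+6=23
after sub $t2, $t2, 1: $t2=6-1=5
cmp $t2, 4  (cmp 5,4)
bgt loop: taken
after srl $t4, $t4, 2: $t4=0>>2=0
after add $t7, $t7, $t2: $t7=23+5=28
after sub $t2, $t2, 1: $t2=5-1=4
cmp $t2, 4  (cmp 4,4)
bgt loop: not taken
after sub $t4, $t4, 18: $t4=0-18=-18
halt.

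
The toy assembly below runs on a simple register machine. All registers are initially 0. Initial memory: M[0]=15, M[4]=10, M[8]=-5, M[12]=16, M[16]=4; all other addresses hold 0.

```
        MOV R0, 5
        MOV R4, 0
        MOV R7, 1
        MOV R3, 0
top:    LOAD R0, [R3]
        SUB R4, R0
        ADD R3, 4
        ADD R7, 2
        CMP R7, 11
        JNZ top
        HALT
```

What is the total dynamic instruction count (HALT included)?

35

MOV R0, 5 → R0=5
MOV R4, 0 → R4=0
MOV R7, 1 → R7=1
MOV R3, 0 → R3=0
LOAD R0, [R3] → R0=M[0]=15
SUB R4, R0 → R4=0-15=-15
ADD R3, 4 → R3=0+4=4
ADD R7, 2 → R7=1+2=3
CMP R7, 11  (cmp 3,11)
JNZ top: taken
LOAD R0, [R3] → R0=M[4]=10
SUB R4, R0 → R4=(-15)-10=-25
ADD R3, 4 → R3=4+4=8
ADD R7, 2 → R7=3+2=5
CMP R7, 11  (cmp 5,11)
JNZ top: taken
LOAD R0, [R3] → R0=M[8]=-5
SUB R4, R0 → R4=(-25)-(-5)=-20
ADD R3, 4 → R3=8+4=12
ADD R7, 2 → R7=5+2=7
CMP R7, 11  (cmp 7,11)
JNZ top: taken
LOAD R0, [R3] → R0=M[12]=16
SUB R4, R0 → R4=(-20)-16=-36
ADD R3, 4 → R3=12+4=16
ADD R7, 2 → R7=7+2=9
CMP R7, 11  (cmp 9,11)
JNZ top: taken
LOAD R0, [R3] → R0=M[16]=4
SUB R4, R0 → R4=(-36)-4=-40
ADD R3, 4 → R3=16+4=20
ADD R7, 2 → R7=9+2=11
CMP R7, 11  (cmp 11,11)
JNZ top: not taken
halt.
Total executed instructions: 35.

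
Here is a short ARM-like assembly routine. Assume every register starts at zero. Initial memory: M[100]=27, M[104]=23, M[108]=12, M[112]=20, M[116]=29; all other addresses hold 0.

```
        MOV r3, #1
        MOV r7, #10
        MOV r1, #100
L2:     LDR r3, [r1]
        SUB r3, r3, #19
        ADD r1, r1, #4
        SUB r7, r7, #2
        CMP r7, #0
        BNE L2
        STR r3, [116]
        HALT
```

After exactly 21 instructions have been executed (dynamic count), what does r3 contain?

after MOV r3, #1: r3=1
after MOV r7, #10: r7=10
after MOV r1, #100: r1=100
after LDR r3, [r1]: r3=M[100]=27
after SUB r3, r3, #19: r3=27-19=8
after ADD r1, r1, #4: r1=100+4=104
after SUB r7, r7, #2: r7=10-2=8
CMP r7, #0  (cmp 8,0)
BNE L2: taken
after LDR r3, [r1]: r3=M[104]=23
after SUB r3, r3, #19: r3=23-19=4
after ADD r1, r1, #4: r1=104+4=108
after SUB r7, r7, #2: r7=8-2=6
CMP r7, #0  (cmp 6,0)
BNE L2: taken
after LDR r3, [r1]: r3=M[108]=12
after SUB r3, r3, #19: r3=12-19=-7
after ADD r1, r1, #4: r1=108+4=112
after SUB r7, r7, #2: r7=6-2=4
CMP r7, #0  (cmp 4,0)
BNE L2: taken
After step 21: r3 = -7.

-7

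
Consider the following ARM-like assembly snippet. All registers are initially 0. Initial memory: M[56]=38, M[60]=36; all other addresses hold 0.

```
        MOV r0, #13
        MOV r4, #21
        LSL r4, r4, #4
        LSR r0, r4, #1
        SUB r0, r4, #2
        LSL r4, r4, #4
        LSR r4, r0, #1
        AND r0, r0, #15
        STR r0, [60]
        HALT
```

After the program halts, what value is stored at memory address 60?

MOV r0, #13 → r0=13
MOV r4, #21 → r4=21
LSL r4, r4, #4 → r4=21<<4=336
LSR r0, r4, #1 → r0=336>>1=168
SUB r0, r4, #2 → r0=336-2=334
LSL r4, r4, #4 → r4=336<<4=5376
LSR r4, r0, #1 → r4=334>>1=167
AND r0, r0, #15 → r0=334&15=14
STR r0, [60] → M[60]=14
halt.

14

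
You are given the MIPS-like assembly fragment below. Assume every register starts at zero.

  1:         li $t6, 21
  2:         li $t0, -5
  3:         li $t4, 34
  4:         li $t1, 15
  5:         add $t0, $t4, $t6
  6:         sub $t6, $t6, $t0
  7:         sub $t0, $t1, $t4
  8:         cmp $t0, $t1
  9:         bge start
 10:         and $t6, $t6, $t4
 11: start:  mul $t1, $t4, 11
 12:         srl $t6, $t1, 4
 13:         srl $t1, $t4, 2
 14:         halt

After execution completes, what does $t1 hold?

8

after li $t6, 21: $t6=21
after li $t0, -5: $t0=-5
after li $t4, 34: $t4=34
after li $t1, 15: $t1=15
after add $t0, $t4, $t6: $t0=34+21=55
after sub $t6, $t6, $t0: $t6=21-55=-34
after sub $t0, $t1, $t4: $t0=15-34=-19
cmp $t0, $t1  (cmp -19,15)
bge start: not taken
after and $t6, $t6, $t4: $t6=(-34)&34=2
after mul $t1, $t4, 11: $t1=34*11=374
after srl $t6, $t1, 4: $t6=374>>4=23
after srl $t1, $t4, 2: $t1=34>>2=8
halt.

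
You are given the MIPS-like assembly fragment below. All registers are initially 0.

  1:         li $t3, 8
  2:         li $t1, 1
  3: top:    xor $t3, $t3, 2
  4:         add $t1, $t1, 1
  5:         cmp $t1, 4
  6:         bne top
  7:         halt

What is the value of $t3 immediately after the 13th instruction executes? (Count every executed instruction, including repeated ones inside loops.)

after li $t3, 8: $t3=8
after li $t1, 1: $t1=1
after xor $t3, $t3, 2: $t3=8^2=10
after add $t1, $t1, 1: $t1=1+1=2
cmp $t1, 4  (cmp 2,4)
bne top: taken
after xor $t3, $t3, 2: $t3=10^2=8
after add $t1, $t1, 1: $t1=2+1=3
cmp $t1, 4  (cmp 3,4)
bne top: taken
after xor $t3, $t3, 2: $t3=8^2=10
after add $t1, $t1, 1: $t1=3+1=4
cmp $t1, 4  (cmp 4,4)
After step 13: $t3 = 10.

10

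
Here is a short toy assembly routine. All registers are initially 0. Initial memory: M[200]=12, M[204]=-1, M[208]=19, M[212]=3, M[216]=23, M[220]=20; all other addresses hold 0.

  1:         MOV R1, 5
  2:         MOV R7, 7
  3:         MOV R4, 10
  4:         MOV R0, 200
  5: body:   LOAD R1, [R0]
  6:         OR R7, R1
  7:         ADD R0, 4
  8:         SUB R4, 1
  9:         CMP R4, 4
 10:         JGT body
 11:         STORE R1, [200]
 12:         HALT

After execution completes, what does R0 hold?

R1=5
R7=7
R4=10
R0=200
R1=M[200]=12
R7=7|12=15
R0=200+4=204
R4=10-1=9
CMP R4, 4  (cmp 9,4)
JGT body: taken
R1=M[204]=-1
R7=15|(-1)=-1
R0=204+4=208
R4=9-1=8
CMP R4, 4  (cmp 8,4)
JGT body: taken
R1=M[208]=19
R7=(-1)|19=-1
R0=208+4=212
R4=8-1=7
CMP R4, 4  (cmp 7,4)
JGT body: taken
R1=M[212]=3
R7=(-1)|3=-1
R0=212+4=216
R4=7-1=6
CMP R4, 4  (cmp 6,4)
JGT body: taken
R1=M[216]=23
R7=(-1)|23=-1
R0=216+4=220
R4=6-1=5
CMP R4, 4  (cmp 5,4)
JGT body: taken
R1=M[220]=20
R7=(-1)|20=-1
R0=220+4=224
R4=5-1=4
CMP R4, 4  (cmp 4,4)
JGT body: not taken
STORE R1, [200] → M[200]=20
halt.

224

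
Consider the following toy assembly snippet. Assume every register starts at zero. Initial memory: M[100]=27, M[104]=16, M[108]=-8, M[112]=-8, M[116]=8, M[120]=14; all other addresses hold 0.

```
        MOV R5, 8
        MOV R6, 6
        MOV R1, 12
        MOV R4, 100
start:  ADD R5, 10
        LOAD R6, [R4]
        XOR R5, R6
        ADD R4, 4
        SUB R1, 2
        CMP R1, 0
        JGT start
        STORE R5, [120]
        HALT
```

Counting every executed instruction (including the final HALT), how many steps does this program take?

R5=8
R6=6
R1=12
R4=100
R5=8+10=18
R6=M[100]=27
R5=18^27=9
R4=100+4=104
R1=12-2=10
CMP R1, 0  (cmp 10,0)
JGT start: taken
R5=9+10=19
R6=M[104]=16
R5=19^16=3
R4=104+4=108
R1=10-2=8
CMP R1, 0  (cmp 8,0)
JGT start: taken
R5=3+10=13
R6=M[108]=-8
R5=13^(-8)=-11
R4=108+4=112
R1=8-2=6
CMP R1, 0  (cmp 6,0)
JGT start: taken
R5=(-11)+10=-1
R6=M[112]=-8
R5=(-1)^(-8)=7
R4=112+4=116
R1=6-2=4
CMP R1, 0  (cmp 4,0)
JGT start: taken
R5=7+10=17
R6=M[116]=8
R5=17^8=25
R4=116+4=120
R1=4-2=2
CMP R1, 0  (cmp 2,0)
JGT start: taken
R5=25+10=35
R6=M[120]=14
R5=35^14=45
R4=120+4=124
R1=2-2=0
CMP R1, 0  (cmp 0,0)
JGT start: not taken
STORE R5, [120] → M[120]=45
halt.
Total executed instructions: 48.

48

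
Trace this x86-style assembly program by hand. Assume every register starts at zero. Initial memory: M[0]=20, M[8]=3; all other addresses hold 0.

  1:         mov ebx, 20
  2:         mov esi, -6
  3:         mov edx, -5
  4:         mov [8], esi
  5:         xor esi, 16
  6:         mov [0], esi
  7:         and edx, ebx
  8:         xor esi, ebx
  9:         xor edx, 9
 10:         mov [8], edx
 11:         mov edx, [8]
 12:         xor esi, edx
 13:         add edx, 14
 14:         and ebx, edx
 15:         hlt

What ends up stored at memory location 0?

-22

after mov ebx, 20: ebx=20
after mov esi, -6: esi=-6
after mov edx, -5: edx=-5
mov [8], esi → M[8]=-6
after xor esi, 16: esi=(-6)^16=-22
mov [0], esi → M[0]=-22
after and edx, ebx: edx=(-5)&20=16
after xor esi, ebx: esi=(-22)^20=-2
after xor edx, 9: edx=16^9=25
mov [8], edx → M[8]=25
after mov edx, [8]: edx=M[8]=25
after xor esi, edx: esi=(-2)^25=-25
after add edx, 14: edx=25+14=39
after and ebx, edx: ebx=20&39=4
halt.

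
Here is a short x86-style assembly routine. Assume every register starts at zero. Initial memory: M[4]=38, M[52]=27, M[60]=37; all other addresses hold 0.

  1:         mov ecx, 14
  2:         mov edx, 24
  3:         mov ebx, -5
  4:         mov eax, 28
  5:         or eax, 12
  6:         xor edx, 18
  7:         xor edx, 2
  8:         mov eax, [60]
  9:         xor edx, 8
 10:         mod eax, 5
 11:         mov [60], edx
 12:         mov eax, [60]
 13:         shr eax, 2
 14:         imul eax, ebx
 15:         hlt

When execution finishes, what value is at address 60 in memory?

0

after mov ecx, 14: ecx=14
after mov edx, 24: edx=24
after mov ebx, -5: ebx=-5
after mov eax, 28: eax=28
after or eax, 12: eax=28|12=28
after xor edx, 18: edx=24^18=10
after xor edx, 2: edx=10^2=8
after mov eax, [60]: eax=M[60]=37
after xor edx, 8: edx=8^8=0
after mod eax, 5: eax=37%5=2
mov [60], edx → M[60]=0
after mov eax, [60]: eax=M[60]=0
after shr eax, 2: eax=0>>2=0
after imul eax, ebx: eax=0*(-5)=0
halt.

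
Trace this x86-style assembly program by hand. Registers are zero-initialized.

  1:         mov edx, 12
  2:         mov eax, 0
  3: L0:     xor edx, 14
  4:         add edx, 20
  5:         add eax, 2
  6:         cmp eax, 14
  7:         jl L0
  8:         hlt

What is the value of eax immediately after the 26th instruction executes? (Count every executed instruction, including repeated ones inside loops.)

after mov edx, 12: edx=12
after mov eax, 0: eax=0
after xor edx, 14: edx=12^14=2
after add edx, 20: edx=2+20=22
after add eax, 2: eax=0+2=2
cmp eax, 14  (cmp 2,14)
jl L0: taken
after xor edx, 14: edx=22^14=24
after add edx, 20: edx=24+20=44
after add eax, 2: eax=2+2=4
cmp eax, 14  (cmp 4,14)
jl L0: taken
after xor edx, 14: edx=44^14=34
after add edx, 20: edx=34+20=54
after add eax, 2: eax=4+2=6
cmp eax, 14  (cmp 6,14)
jl L0: taken
after xor edx, 14: edx=54^14=56
after add edx, 20: edx=56+20=76
after add eax, 2: eax=6+2=8
cmp eax, 14  (cmp 8,14)
jl L0: taken
after xor edx, 14: edx=76^14=66
after add edx, 20: edx=66+20=86
after add eax, 2: eax=8+2=10
cmp eax, 14  (cmp 10,14)
After step 26: eax = 10.

10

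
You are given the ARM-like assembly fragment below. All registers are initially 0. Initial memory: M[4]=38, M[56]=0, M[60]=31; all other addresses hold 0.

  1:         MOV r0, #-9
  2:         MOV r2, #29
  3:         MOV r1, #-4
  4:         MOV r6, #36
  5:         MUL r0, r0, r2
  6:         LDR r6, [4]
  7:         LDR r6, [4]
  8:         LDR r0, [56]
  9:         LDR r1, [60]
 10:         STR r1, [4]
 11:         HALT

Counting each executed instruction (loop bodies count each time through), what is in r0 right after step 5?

MOV r0, #-9 → r0=-9
MOV r2, #29 → r2=29
MOV r1, #-4 → r1=-4
MOV r6, #36 → r6=36
MUL r0, r0, r2 → r0=(-9)*29=-261
After step 5: r0 = -261.

-261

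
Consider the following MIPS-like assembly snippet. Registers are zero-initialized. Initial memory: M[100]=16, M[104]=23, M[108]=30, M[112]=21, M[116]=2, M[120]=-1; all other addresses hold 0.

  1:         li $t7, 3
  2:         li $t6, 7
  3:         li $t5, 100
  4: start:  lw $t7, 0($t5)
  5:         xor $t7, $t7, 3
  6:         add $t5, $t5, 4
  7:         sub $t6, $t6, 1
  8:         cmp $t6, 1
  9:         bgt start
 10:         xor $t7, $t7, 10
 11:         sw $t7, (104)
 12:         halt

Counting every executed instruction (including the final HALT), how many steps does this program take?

$t7=3
$t6=7
$t5=100
$t7=M[100]=16
$t7=16^3=19
$t5=100+4=104
$t6=7-1=6
cmp $t6, 1  (cmp 6,1)
bgt start: taken
$t7=M[104]=23
$t7=23^3=20
$t5=104+4=108
$t6=6-1=5
cmp $t6, 1  (cmp 5,1)
bgt start: taken
$t7=M[108]=30
$t7=30^3=29
$t5=108+4=112
$t6=5-1=4
cmp $t6, 1  (cmp 4,1)
bgt start: taken
$t7=M[112]=21
$t7=21^3=22
$t5=112+4=116
$t6=4-1=3
cmp $t6, 1  (cmp 3,1)
bgt start: taken
$t7=M[116]=2
$t7=2^3=1
$t5=116+4=120
$t6=3-1=2
cmp $t6, 1  (cmp 2,1)
bgt start: taken
$t7=M[120]=-1
$t7=(-1)^3=-4
$t5=120+4=124
$t6=2-1=1
cmp $t6, 1  (cmp 1,1)
bgt start: not taken
$t7=(-4)^10=-10
sw $t7, (104) → M[104]=-10
halt.
Total executed instructions: 42.

42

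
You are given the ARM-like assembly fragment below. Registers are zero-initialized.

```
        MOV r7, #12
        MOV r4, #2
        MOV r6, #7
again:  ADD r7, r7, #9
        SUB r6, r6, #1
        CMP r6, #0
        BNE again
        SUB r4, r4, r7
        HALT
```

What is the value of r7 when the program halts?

after MOV r7, #12: r7=12
after MOV r4, #2: r4=2
after MOV r6, #7: r6=7
after ADD r7, r7, #9: r7=12+9=21
after SUB r6, r6, #1: r6=7-1=6
CMP r6, #0  (cmp 6,0)
BNE again: taken
after ADD r7, r7, #9: r7=21+9=30
after SUB r6, r6, #1: r6=6-1=5
CMP r6, #0  (cmp 5,0)
BNE again: taken
after ADD r7, r7, #9: r7=30+9=39
after SUB r6, r6, #1: r6=5-1=4
CMP r6, #0  (cmp 4,0)
BNE again: taken
after ADD r7, r7, #9: r7=39+9=48
after SUB r6, r6, #1: r6=4-1=3
CMP r6, #0  (cmp 3,0)
BNE again: taken
after ADD r7, r7, #9: r7=48+9=57
after SUB r6, r6, #1: r6=3-1=2
CMP r6, #0  (cmp 2,0)
BNE again: taken
after ADD r7, r7, #9: r7=57+9=66
after SUB r6, r6, #1: r6=2-1=1
CMP r6, #0  (cmp 1,0)
BNE again: taken
after ADD r7, r7, #9: r7=66+9=75
after SUB r6, r6, #1: r6=1-1=0
CMP r6, #0  (cmp 0,0)
BNE again: not taken
after SUB r4, r4, r7: r4=2-75=-73
halt.

75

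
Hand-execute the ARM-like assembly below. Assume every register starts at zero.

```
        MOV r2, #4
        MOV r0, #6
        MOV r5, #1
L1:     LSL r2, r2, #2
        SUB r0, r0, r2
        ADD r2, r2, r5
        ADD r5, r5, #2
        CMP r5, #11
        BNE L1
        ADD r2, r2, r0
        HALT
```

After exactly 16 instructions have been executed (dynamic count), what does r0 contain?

after MOV r2, #4: r2=4
after MOV r0, #6: r0=6
after MOV r5, #1: r5=1
after LSL r2, r2, #2: r2=4<<2=16
after SUB r0, r0, r2: r0=6-16=-10
after ADD r2, r2, r5: r2=16+1=17
after ADD r5, r5, #2: r5=1+2=3
CMP r5, #11  (cmp 3,11)
BNE L1: taken
after LSL r2, r2, #2: r2=17<<2=68
after SUB r0, r0, r2: r0=(-10)-68=-78
after ADD r2, r2, r5: r2=68+3=71
after ADD r5, r5, #2: r5=3+2=5
CMP r5, #11  (cmp 5,11)
BNE L1: taken
after LSL r2, r2, #2: r2=71<<2=284
After step 16: r0 = -78.

-78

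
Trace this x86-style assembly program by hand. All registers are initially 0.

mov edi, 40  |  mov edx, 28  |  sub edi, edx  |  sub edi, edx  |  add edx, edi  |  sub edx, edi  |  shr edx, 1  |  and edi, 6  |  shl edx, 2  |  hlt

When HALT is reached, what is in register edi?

edi=40
edx=28
edi=40-28=12
edi=12-28=-16
edx=28+(-16)=12
edx=12-(-16)=28
edx=28>>1=14
edi=(-16)&6=0
edx=14<<2=56
halt.

0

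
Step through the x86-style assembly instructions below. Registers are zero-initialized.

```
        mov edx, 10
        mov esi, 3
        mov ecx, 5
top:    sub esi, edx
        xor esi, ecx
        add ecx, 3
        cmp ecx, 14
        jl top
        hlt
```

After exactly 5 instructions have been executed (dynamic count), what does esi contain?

-4

edx=10
esi=3
ecx=5
esi=3-10=-7
esi=(-7)^5=-4
After step 5: esi = -4.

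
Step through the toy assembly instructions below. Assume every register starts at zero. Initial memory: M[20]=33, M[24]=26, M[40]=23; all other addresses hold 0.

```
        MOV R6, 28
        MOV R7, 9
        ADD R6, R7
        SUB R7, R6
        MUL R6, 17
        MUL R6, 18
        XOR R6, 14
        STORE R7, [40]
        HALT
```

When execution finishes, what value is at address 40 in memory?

R6=28
R7=9
R6=28+9=37
R7=9-37=-28
R6=37*17=629
R6=629*18=11322
R6=11322^14=11316
STORE R7, [40] → M[40]=-28
halt.

-28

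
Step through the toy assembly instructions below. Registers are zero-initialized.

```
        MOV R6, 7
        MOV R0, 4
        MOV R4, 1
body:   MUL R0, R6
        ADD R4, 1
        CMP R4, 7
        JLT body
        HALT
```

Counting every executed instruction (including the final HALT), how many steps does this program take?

28

R6=7
R0=4
R4=1
R0=4*7=28
R4=1+1=2
CMP R4, 7  (cmp 2,7)
JLT body: taken
R0=28*7=196
R4=2+1=3
CMP R4, 7  (cmp 3,7)
JLT body: taken
R0=196*7=1372
R4=3+1=4
CMP R4, 7  (cmp 4,7)
JLT body: taken
R0=1372*7=9604
R4=4+1=5
CMP R4, 7  (cmp 5,7)
JLT body: taken
R0=9604*7=67228
R4=5+1=6
CMP R4, 7  (cmp 6,7)
JLT body: taken
R0=67228*7=470596
R4=6+1=7
CMP R4, 7  (cmp 7,7)
JLT body: not taken
halt.
Total executed instructions: 28.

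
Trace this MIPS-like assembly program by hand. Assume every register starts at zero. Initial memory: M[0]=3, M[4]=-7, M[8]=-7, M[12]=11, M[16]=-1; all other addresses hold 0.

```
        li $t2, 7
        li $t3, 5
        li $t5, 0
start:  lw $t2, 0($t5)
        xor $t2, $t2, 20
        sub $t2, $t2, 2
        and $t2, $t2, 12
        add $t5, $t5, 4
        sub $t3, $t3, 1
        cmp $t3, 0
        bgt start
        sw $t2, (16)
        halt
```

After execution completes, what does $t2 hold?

$t2=7
$t3=5
$t5=0
$t2=M[0]=3
$t2=3^20=23
$t2=23-2=21
$t2=21&12=4
$t5=0+4=4
$t3=5-1=4
cmp $t3, 0  (cmp 4,0)
bgt start: taken
$t2=M[4]=-7
$t2=(-7)^20=-19
$t2=(-19)-2=-21
$t2=(-21)&12=8
$t5=4+4=8
$t3=4-1=3
cmp $t3, 0  (cmp 3,0)
bgt start: taken
$t2=M[8]=-7
$t2=(-7)^20=-19
$t2=(-19)-2=-21
$t2=(-21)&12=8
$t5=8+4=12
$t3=3-1=2
cmp $t3, 0  (cmp 2,0)
bgt start: taken
$t2=M[12]=11
$t2=11^20=31
$t2=31-2=29
$t2=29&12=12
$t5=12+4=16
$t3=2-1=1
cmp $t3, 0  (cmp 1,0)
bgt start: taken
$t2=M[16]=-1
$t2=(-1)^20=-21
$t2=(-21)-2=-23
$t2=(-23)&12=8
$t5=16+4=20
$t3=1-1=0
cmp $t3, 0  (cmp 0,0)
bgt start: not taken
sw $t2, (16) → M[16]=8
halt.

8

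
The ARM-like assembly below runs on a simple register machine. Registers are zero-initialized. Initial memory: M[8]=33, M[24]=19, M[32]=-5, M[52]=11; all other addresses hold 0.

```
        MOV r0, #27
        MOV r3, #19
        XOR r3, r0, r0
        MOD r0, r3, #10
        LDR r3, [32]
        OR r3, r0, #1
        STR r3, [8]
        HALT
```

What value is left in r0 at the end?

0

MOV r0, #27 → r0=27
MOV r3, #19 → r3=19
XOR r3, r0, r0 → r3=27^27=0
MOD r0, r3, #10 → r0=0%10=0
LDR r3, [32] → r3=M[32]=-5
OR r3, r0, #1 → r3=0|1=1
STR r3, [8] → M[8]=1
halt.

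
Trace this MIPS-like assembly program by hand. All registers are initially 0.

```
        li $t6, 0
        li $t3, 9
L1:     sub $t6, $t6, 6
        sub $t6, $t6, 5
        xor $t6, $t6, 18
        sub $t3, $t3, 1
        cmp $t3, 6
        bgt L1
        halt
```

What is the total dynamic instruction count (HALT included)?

21

after li $t6, 0: $t6=0
after li $t3, 9: $t3=9
after sub $t6, $t6, 6: $t6=0-6=-6
after sub $t6, $t6, 5: $t6=(-6)-5=-11
after xor $t6, $t6, 18: $t6=(-11)^18=-25
after sub $t3, $t3, 1: $t3=9-1=8
cmp $t3, 6  (cmp 8,6)
bgt L1: taken
after sub $t6, $t6, 6: $t6=(-25)-6=-31
after sub $t6, $t6, 5: $t6=(-31)-5=-36
after xor $t6, $t6, 18: $t6=(-36)^18=-50
after sub $t3, $t3, 1: $t3=8-1=7
cmp $t3, 6  (cmp 7,6)
bgt L1: taken
after sub $t6, $t6, 6: $t6=(-50)-6=-56
after sub $t6, $t6, 5: $t6=(-56)-5=-61
after xor $t6, $t6, 18: $t6=(-61)^18=-47
after sub $t3, $t3, 1: $t3=7-1=6
cmp $t3, 6  (cmp 6,6)
bgt L1: not taken
halt.
Total executed instructions: 21.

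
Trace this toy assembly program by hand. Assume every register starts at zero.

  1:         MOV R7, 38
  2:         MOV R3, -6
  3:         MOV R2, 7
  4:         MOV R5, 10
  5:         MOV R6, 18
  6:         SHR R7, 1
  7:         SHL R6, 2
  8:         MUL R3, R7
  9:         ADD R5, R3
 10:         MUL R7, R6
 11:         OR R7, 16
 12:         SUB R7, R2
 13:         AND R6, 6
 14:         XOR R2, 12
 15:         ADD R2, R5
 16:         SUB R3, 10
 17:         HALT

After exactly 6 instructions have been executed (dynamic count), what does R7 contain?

19

R7=38
R3=-6
R2=7
R5=10
R6=18
R7=38>>1=19
After step 6: R7 = 19.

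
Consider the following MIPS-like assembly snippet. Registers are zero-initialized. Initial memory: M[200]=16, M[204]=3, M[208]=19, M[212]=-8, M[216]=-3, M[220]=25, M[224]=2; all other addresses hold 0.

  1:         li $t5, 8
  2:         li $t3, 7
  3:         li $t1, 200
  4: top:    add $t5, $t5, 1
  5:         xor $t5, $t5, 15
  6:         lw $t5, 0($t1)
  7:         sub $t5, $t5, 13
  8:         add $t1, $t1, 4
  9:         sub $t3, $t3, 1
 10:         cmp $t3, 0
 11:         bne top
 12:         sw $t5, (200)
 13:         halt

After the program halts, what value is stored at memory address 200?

$t5=8
$t3=7
$t1=200
$t5=8+1=9
$t5=9^15=6
$t5=M[200]=16
$t5=16-13=3
$t1=200+4=204
$t3=7-1=6
cmp $t3, 0  (cmp 6,0)
bne top: taken
$t5=3+1=4
$t5=4^15=11
$t5=M[204]=3
$t5=3-13=-10
$t1=204+4=208
$t3=6-1=5
cmp $t3, 0  (cmp 5,0)
bne top: taken
$t5=(-10)+1=-9
$t5=(-9)^15=-8
$t5=M[208]=19
$t5=19-13=6
$t1=208+4=212
$t3=5-1=4
cmp $t3, 0  (cmp 4,0)
bne top: taken
$t5=6+1=7
$t5=7^15=8
$t5=M[212]=-8
$t5=(-8)-13=-21
$t1=212+4=216
$t3=4-1=3
cmp $t3, 0  (cmp 3,0)
bne top: taken
$t5=(-21)+1=-20
$t5=(-20)^15=-29
$t5=M[216]=-3
$t5=(-3)-13=-16
$t1=216+4=220
$t3=3-1=2
cmp $t3, 0  (cmp 2,0)
bne top: taken
$t5=(-16)+1=-15
$t5=(-15)^15=-2
$t5=M[220]=25
$t5=25-13=12
$t1=220+4=224
$t3=2-1=1
cmp $t3, 0  (cmp 1,0)
bne top: taken
$t5=12+1=13
$t5=13^15=2
$t5=M[224]=2
$t5=2-13=-11
$t1=224+4=228
$t3=1-1=0
cmp $t3, 0  (cmp 0,0)
bne top: not taken
sw $t5, (200) → M[200]=-11
halt.

-11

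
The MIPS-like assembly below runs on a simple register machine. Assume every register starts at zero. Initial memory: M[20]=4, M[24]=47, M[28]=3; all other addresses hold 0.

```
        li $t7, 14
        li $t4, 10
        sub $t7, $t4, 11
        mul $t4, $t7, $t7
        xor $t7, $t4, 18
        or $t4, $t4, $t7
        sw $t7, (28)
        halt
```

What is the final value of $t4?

$t7=14
$t4=10
$t7=10-11=-1
$t4=(-1)*(-1)=1
$t7=1^18=19
$t4=1|19=19
sw $t7, (28) → M[28]=19
halt.

19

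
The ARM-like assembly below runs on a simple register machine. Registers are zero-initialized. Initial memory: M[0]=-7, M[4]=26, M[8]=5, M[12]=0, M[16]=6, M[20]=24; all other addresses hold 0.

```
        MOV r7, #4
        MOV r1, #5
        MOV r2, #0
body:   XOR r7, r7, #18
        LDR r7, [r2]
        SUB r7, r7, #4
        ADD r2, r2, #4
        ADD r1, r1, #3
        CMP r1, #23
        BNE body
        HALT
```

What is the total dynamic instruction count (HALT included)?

r7=4
r1=5
r2=0
r7=4^18=22
r7=M[0]=-7
r7=(-7)-4=-11
r2=0+4=4
r1=5+3=8
CMP r1, #23  (cmp 8,23)
BNE body: taken
r7=(-11)^18=-25
r7=M[4]=26
r7=26-4=22
r2=4+4=8
r1=8+3=11
CMP r1, #23  (cmp 11,23)
BNE body: taken
r7=22^18=4
r7=M[8]=5
r7=5-4=1
r2=8+4=12
r1=11+3=14
CMP r1, #23  (cmp 14,23)
BNE body: taken
r7=1^18=19
r7=M[12]=0
r7=0-4=-4
r2=12+4=16
r1=14+3=17
CMP r1, #23  (cmp 17,23)
BNE body: taken
r7=(-4)^18=-18
r7=M[16]=6
r7=6-4=2
r2=16+4=20
r1=17+3=20
CMP r1, #23  (cmp 20,23)
BNE body: taken
r7=2^18=16
r7=M[20]=24
r7=24-4=20
r2=20+4=24
r1=20+3=23
CMP r1, #23  (cmp 23,23)
BNE body: not taken
halt.
Total executed instructions: 46.

46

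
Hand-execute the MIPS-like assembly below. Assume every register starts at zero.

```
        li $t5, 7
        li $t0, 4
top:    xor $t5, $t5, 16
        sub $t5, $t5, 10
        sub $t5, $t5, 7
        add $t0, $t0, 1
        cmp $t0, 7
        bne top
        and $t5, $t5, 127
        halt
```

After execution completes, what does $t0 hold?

$t5=7
$t0=4
$t5=7^16=23
$t5=23-10=13
$t5=13-7=6
$t0=4+1=5
cmp $t0, 7  (cmp 5,7)
bne top: taken
$t5=6^16=22
$t5=22-10=12
$t5=12-7=5
$t0=5+1=6
cmp $t0, 7  (cmp 6,7)
bne top: taken
$t5=5^16=21
$t5=21-10=11
$t5=11-7=4
$t0=6+1=7
cmp $t0, 7  (cmp 7,7)
bne top: not taken
$t5=4&127=4
halt.

7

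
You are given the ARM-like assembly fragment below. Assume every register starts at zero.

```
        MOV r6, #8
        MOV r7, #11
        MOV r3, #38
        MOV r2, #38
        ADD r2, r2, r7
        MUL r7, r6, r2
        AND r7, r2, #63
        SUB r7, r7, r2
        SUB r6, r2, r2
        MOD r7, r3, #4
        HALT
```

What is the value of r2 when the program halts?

r6=8
r7=11
r3=38
r2=38
r2=38+11=49
r7=8*49=392
r7=49&63=49
r7=49-49=0
r6=49-49=0
r7=38%4=2
halt.

49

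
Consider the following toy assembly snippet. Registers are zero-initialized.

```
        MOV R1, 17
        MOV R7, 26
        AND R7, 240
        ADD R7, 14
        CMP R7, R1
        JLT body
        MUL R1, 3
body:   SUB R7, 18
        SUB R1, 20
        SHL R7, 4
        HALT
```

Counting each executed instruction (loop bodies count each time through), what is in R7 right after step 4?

30

R1=17
R7=26
R7=26&240=16
R7=16+14=30
After step 4: R7 = 30.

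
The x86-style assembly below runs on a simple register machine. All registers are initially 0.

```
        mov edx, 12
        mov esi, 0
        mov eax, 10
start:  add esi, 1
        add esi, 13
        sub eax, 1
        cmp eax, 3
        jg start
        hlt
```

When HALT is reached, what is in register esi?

after mov edx, 12: edx=12
after mov esi, 0: esi=0
after mov eax, 10: eax=10
after add esi, 1: esi=0+1=1
after add esi, 13: esi=1+13=14
after sub eax, 1: eax=10-1=9
cmp eax, 3  (cmp 9,3)
jg start: taken
after add esi, 1: esi=14+1=15
after add esi, 13: esi=15+13=28
after sub eax, 1: eax=9-1=8
cmp eax, 3  (cmp 8,3)
jg start: taken
after add esi, 1: esi=28+1=29
after add esi, 13: esi=29+13=42
after sub eax, 1: eax=8-1=7
cmp eax, 3  (cmp 7,3)
jg start: taken
after add esi, 1: esi=42+1=43
after add esi, 13: esi=43+13=56
after sub eax, 1: eax=7-1=6
cmp eax, 3  (cmp 6,3)
jg start: taken
after add esi, 1: esi=56+1=57
after add esi, 13: esi=57+13=70
after sub eax, 1: eax=6-1=5
cmp eax, 3  (cmp 5,3)
jg start: taken
after add esi, 1: esi=70+1=71
after add esi, 13: esi=71+13=84
after sub eax, 1: eax=5-1=4
cmp eax, 3  (cmp 4,3)
jg start: taken
after add esi, 1: esi=84+1=85
after add esi, 13: esi=85+13=98
after sub eax, 1: eax=4-1=3
cmp eax, 3  (cmp 3,3)
jg start: not taken
halt.

98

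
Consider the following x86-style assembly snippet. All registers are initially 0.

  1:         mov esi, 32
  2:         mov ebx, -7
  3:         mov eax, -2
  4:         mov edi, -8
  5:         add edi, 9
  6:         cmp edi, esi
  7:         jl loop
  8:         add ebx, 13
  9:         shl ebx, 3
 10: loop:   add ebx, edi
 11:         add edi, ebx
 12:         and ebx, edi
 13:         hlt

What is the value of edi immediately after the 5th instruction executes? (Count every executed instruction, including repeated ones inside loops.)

mov esi, 32 → esi=32
mov ebx, -7 → ebx=-7
mov eax, -2 → eax=-2
mov edi, -8 → edi=-8
add edi, 9 → edi=(-8)+9=1
After step 5: edi = 1.

1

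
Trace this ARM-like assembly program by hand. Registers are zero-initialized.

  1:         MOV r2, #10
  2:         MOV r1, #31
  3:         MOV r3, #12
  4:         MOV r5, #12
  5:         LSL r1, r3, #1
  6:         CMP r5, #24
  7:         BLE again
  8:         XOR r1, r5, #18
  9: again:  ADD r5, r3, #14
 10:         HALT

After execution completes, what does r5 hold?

r2=10
r1=31
r3=12
r5=12
r1=12<<1=24
CMP r5, #24  (cmp 12,24)
BLE again: taken
r5=12+14=26
halt.

26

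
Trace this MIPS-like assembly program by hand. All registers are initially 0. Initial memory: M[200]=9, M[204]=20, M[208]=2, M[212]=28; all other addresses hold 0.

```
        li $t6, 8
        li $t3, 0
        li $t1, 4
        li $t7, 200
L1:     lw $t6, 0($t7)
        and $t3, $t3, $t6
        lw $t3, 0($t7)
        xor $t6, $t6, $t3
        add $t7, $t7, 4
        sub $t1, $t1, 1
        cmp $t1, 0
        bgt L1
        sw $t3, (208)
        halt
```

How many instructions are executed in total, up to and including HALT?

after li $t6, 8: $t6=8
after li $t3, 0: $t3=0
after li $t1, 4: $t1=4
after li $t7, 200: $t7=200
after lw $t6, 0($t7): $t6=M[200]=9
after and $t3, $t3, $t6: $t3=0&9=0
after lw $t3, 0($t7): $t3=M[200]=9
after xor $t6, $t6, $t3: $t6=9^9=0
after add $t7, $t7, 4: $t7=200+4=204
after sub $t1, $t1, 1: $t1=4-1=3
cmp $t1, 0  (cmp 3,0)
bgt L1: taken
after lw $t6, 0($t7): $t6=M[204]=20
after and $t3, $t3, $t6: $t3=9&20=0
after lw $t3, 0($t7): $t3=M[204]=20
after xor $t6, $t6, $t3: $t6=20^20=0
after add $t7, $t7, 4: $t7=204+4=208
after sub $t1, $t1, 1: $t1=3-1=2
cmp $t1, 0  (cmp 2,0)
bgt L1: taken
after lw $t6, 0($t7): $t6=M[208]=2
after and $t3, $t3, $t6: $t3=20&2=0
after lw $t3, 0($t7): $t3=M[208]=2
after xor $t6, $t6, $t3: $t6=2^2=0
after add $t7, $t7, 4: $t7=208+4=212
after sub $t1, $t1, 1: $t1=2-1=1
cmp $t1, 0  (cmp 1,0)
bgt L1: taken
after lw $t6, 0($t7): $t6=M[212]=28
after and $t3, $t3, $t6: $t3=2&28=0
after lw $t3, 0($t7): $t3=M[212]=28
after xor $t6, $t6, $t3: $t6=28^28=0
after add $t7, $t7, 4: $t7=212+4=216
after sub $t1, $t1, 1: $t1=1-1=0
cmp $t1, 0  (cmp 0,0)
bgt L1: not taken
sw $t3, (208) → M[208]=28
halt.
Total executed instructions: 38.

38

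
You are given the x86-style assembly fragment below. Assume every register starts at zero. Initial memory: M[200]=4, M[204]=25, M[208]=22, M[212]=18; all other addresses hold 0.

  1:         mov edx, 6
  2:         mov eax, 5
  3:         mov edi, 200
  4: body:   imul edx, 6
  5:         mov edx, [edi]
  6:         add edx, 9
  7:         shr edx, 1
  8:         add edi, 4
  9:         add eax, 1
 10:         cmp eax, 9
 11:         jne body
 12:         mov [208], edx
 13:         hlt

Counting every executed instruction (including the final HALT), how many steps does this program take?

mov edx, 6 → edx=6
mov eax, 5 → eax=5
mov edi, 200 → edi=200
imul edx, 6 → edx=6*6=36
mov edx, [edi] → edx=M[200]=4
add edx, 9 → edx=4+9=13
shr edx, 1 → edx=13>>1=6
add edi, 4 → edi=200+4=204
add eax, 1 → eax=5+1=6
cmp eax, 9  (cmp 6,9)
jne body: taken
imul edx, 6 → edx=6*6=36
mov edx, [edi] → edx=M[204]=25
add edx, 9 → edx=25+9=34
shr edx, 1 → edx=34>>1=17
add edi, 4 → edi=204+4=208
add eax, 1 → eax=6+1=7
cmp eax, 9  (cmp 7,9)
jne body: taken
imul edx, 6 → edx=17*6=102
mov edx, [edi] → edx=M[208]=22
add edx, 9 → edx=22+9=31
shr edx, 1 → edx=31>>1=15
add edi, 4 → edi=208+4=212
add eax, 1 → eax=7+1=8
cmp eax, 9  (cmp 8,9)
jne body: taken
imul edx, 6 → edx=15*6=90
mov edx, [edi] → edx=M[212]=18
add edx, 9 → edx=18+9=27
shr edx, 1 → edx=27>>1=13
add edi, 4 → edi=212+4=216
add eax, 1 → eax=8+1=9
cmp eax, 9  (cmp 9,9)
jne body: not taken
mov [208], edx → M[208]=13
halt.
Total executed instructions: 37.

37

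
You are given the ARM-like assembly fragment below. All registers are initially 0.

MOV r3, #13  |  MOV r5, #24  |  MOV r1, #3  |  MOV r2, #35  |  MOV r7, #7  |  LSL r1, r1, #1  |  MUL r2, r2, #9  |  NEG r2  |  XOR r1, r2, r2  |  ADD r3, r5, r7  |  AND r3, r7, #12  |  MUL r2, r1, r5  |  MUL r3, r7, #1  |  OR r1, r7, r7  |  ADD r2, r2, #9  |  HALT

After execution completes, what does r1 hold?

7

MOV r3, #13 → r3=13
MOV r5, #24 → r5=24
MOV r1, #3 → r1=3
MOV r2, #35 → r2=35
MOV r7, #7 → r7=7
LSL r1, r1, #1 → r1=3<<1=6
MUL r2, r2, #9 → r2=35*9=315
NEG r2 → r2=-(315)=-315
XOR r1, r2, r2 → r1=(-315)^(-315)=0
ADD r3, r5, r7 → r3=24+7=31
AND r3, r7, #12 → r3=7&12=4
MUL r2, r1, r5 → r2=0*24=0
MUL r3, r7, #1 → r3=7*1=7
OR r1, r7, r7 → r1=7|7=7
ADD r2, r2, #9 → r2=0+9=9
halt.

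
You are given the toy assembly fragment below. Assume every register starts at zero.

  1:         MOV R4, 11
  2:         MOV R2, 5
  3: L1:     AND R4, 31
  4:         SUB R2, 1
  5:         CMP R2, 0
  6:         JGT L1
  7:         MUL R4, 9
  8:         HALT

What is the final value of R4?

99

R4=11
R2=5
R4=11&31=11
R2=5-1=4
CMP R2, 0  (cmp 4,0)
JGT L1: taken
R4=11&31=11
R2=4-1=3
CMP R2, 0  (cmp 3,0)
JGT L1: taken
R4=11&31=11
R2=3-1=2
CMP R2, 0  (cmp 2,0)
JGT L1: taken
R4=11&31=11
R2=2-1=1
CMP R2, 0  (cmp 1,0)
JGT L1: taken
R4=11&31=11
R2=1-1=0
CMP R2, 0  (cmp 0,0)
JGT L1: not taken
R4=11*9=99
halt.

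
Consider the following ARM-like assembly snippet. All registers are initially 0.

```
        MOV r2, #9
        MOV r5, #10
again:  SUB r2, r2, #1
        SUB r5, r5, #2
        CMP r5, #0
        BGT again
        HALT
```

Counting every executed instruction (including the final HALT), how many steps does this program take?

23

r2=9
r5=10
r2=9-1=8
r5=10-2=8
CMP r5, #0  (cmp 8,0)
BGT again: taken
r2=8-1=7
r5=8-2=6
CMP r5, #0  (cmp 6,0)
BGT again: taken
r2=7-1=6
r5=6-2=4
CMP r5, #0  (cmp 4,0)
BGT again: taken
r2=6-1=5
r5=4-2=2
CMP r5, #0  (cmp 2,0)
BGT again: taken
r2=5-1=4
r5=2-2=0
CMP r5, #0  (cmp 0,0)
BGT again: not taken
halt.
Total executed instructions: 23.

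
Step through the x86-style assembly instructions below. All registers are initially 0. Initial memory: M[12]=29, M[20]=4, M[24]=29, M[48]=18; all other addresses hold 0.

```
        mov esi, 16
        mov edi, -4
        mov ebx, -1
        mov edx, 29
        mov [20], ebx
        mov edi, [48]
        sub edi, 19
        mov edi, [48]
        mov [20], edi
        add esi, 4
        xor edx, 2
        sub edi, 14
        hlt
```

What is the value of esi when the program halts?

after mov esi, 16: esi=16
after mov edi, -4: edi=-4
after mov ebx, -1: ebx=-1
after mov edx, 29: edx=29
mov [20], ebx → M[20]=-1
after mov edi, [48]: edi=M[48]=18
after sub edi, 19: edi=18-19=-1
after mov edi, [48]: edi=M[48]=18
mov [20], edi → M[20]=18
after add esi, 4: esi=16+4=20
after xor edx, 2: edx=29^2=31
after sub edi, 14: edi=18-14=4
halt.

20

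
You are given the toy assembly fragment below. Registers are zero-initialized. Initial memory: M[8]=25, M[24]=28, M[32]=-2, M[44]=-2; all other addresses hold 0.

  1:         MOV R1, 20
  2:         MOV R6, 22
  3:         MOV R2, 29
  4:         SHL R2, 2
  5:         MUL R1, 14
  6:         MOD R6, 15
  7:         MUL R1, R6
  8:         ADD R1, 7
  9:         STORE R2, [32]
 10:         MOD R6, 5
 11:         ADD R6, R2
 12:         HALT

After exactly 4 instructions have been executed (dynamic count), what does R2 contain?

116

R1=20
R6=22
R2=29
R2=29<<2=116
After step 4: R2 = 116.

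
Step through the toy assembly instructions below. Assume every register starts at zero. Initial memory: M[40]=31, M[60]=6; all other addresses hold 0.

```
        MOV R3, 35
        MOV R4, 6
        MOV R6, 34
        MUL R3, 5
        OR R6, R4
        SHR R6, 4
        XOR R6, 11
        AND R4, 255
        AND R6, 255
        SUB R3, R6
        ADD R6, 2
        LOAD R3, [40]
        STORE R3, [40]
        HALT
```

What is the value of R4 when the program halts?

MOV R3, 35 → R3=35
MOV R4, 6 → R4=6
MOV R6, 34 → R6=34
MUL R3, 5 → R3=35*5=175
OR R6, R4 → R6=34|6=38
SHR R6, 4 → R6=38>>4=2
XOR R6, 11 → R6=2^11=9
AND R4, 255 → R4=6&255=6
AND R6, 255 → R6=9&255=9
SUB R3, R6 → R3=175-9=166
ADD R6, 2 → R6=9+2=11
LOAD R3, [40] → R3=M[40]=31
STORE R3, [40] → M[40]=31
halt.

6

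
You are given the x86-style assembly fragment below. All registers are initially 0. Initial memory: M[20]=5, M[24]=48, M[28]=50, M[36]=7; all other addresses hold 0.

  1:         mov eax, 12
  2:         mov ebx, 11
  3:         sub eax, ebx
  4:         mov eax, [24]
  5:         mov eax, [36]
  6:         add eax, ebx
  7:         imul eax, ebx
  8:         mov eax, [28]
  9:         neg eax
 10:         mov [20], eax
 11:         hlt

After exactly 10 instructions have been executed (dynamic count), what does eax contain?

after mov eax, 12: eax=12
after mov ebx, 11: ebx=11
after sub eax, ebx: eax=12-11=1
after mov eax, [24]: eax=M[24]=48
after mov eax, [36]: eax=M[36]=7
after add eax, ebx: eax=7+11=18
after imul eax, ebx: eax=18*11=198
after mov eax, [28]: eax=M[28]=50
after neg eax: eax=-(50)=-50
mov [20], eax → M[20]=-50
After step 10: eax = -50.

-50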